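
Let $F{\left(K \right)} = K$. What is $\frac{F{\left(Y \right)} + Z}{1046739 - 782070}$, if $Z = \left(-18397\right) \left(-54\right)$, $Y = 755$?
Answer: $\frac{994193}{264669} \approx 3.7564$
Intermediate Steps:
$Z = 993438$
$\frac{F{\left(Y \right)} + Z}{1046739 - 782070} = \frac{755 + 993438}{1046739 - 782070} = \frac{994193}{264669}$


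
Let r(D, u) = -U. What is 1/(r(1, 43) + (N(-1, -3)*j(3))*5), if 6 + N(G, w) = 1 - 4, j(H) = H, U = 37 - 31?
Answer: -1/141 ≈ -0.0070922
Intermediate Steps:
U = 6
r(D, u) = -6 (r(D, u) = -1*6 = -6)
N(G, w) = -9 (N(G, w) = -6 + (1 - 4) = -6 - 3 = -9)
1/(r(1, 43) + (N(-1, -3)*j(3))*5) = 1/(-6 - 9*3*5) = 1/(-6 - 27*5) = 1/(-6 - 135) = 1/(-141) = -1/141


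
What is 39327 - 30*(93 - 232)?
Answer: 43497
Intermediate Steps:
39327 - 30*(93 - 232) = 39327 - 30*(-139) = 39327 - 1*(-4170) = 39327 + 4170 = 43497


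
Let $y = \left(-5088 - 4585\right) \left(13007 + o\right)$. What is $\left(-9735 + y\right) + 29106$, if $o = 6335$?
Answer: $-187075795$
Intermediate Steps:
$y = -187095166$ ($y = \left(-5088 - 4585\right) \left(13007 + 6335\right) = \left(-9673\right) 19342 = -187095166$)
$\left(-9735 + y\right) + 29106 = \left(-9735 - 187095166\right) + 29106 = -187104901 + 29106 = -187075795$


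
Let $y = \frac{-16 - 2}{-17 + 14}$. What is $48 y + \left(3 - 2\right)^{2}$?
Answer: $289$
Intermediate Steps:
$y = 6$ ($y = - \frac{18}{-3} = \left(-18\right) \left(- \frac{1}{3}\right) = 6$)
$48 y + \left(3 - 2\right)^{2} = 48 \cdot 6 + \left(3 - 2\right)^{2} = 288 + 1^{2} = 288 + 1 = 289$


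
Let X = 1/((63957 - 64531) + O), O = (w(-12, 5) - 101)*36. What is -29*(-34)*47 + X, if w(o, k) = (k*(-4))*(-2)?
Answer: 128367339/2770 ≈ 46342.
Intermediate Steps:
w(o, k) = 8*k (w(o, k) = -4*k*(-2) = 8*k)
O = -2196 (O = (8*5 - 101)*36 = (40 - 101)*36 = -61*36 = -2196)
X = -1/2770 (X = 1/((63957 - 64531) - 2196) = 1/(-574 - 2196) = 1/(-2770) = -1/2770 ≈ -0.00036101)
-29*(-34)*47 + X = -29*(-34)*47 - 1/2770 = 986*47 - 1/2770 = 46342 - 1/2770 = 128367339/2770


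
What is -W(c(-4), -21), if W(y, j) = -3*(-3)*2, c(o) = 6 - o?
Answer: -18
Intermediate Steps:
W(y, j) = 18 (W(y, j) = 9*2 = 18)
-W(c(-4), -21) = -1*18 = -18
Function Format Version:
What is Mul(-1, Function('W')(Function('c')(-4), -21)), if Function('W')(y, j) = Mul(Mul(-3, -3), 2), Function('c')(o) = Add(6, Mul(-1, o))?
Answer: -18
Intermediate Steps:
Function('W')(y, j) = 18 (Function('W')(y, j) = Mul(9, 2) = 18)
Mul(-1, Function('W')(Function('c')(-4), -21)) = Mul(-1, 18) = -18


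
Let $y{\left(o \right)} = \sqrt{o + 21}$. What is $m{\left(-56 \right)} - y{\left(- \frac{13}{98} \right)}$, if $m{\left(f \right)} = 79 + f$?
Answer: $23 - \frac{\sqrt{4090}}{14} \approx 18.432$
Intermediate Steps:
$y{\left(o \right)} = \sqrt{21 + o}$
$m{\left(-56 \right)} - y{\left(- \frac{13}{98} \right)} = \left(79 - 56\right) - \sqrt{21 - \frac{13}{98}} = 23 - \sqrt{21 - \frac{13}{98}} = 23 - \sqrt{\frac{2045}{98}} = 23 - \frac{\sqrt{4090}}{14}$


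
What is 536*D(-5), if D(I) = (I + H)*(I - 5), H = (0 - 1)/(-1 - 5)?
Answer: 77720/3 ≈ 25907.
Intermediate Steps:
H = ⅙ (H = -1/(-6) = -1*(-⅙) = ⅙ ≈ 0.16667)
D(I) = (-5 + I)*(⅙ + I) (D(I) = (I + ⅙)*(I - 5) = (⅙ + I)*(-5 + I) = (-5 + I)*(⅙ + I))
536*D(-5) = 536*(-⅚ + (-5)² - 29/6*(-5)) = 536*(-⅚ + 25 + 145/6) = 536*(145/3) = 77720/3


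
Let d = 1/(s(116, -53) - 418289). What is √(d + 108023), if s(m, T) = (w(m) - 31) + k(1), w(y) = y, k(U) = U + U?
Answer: √18892457119408290/418202 ≈ 328.67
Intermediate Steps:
k(U) = 2*U
s(m, T) = -29 + m (s(m, T) = (m - 31) + 2*1 = (-31 + m) + 2 = -29 + m)
d = -1/418202 (d = 1/((-29 + 116) - 418289) = 1/(87 - 418289) = 1/(-418202) = -1/418202 ≈ -2.3912e-6)
√(d + 108023) = √(-1/418202 + 108023) = √(45175434645/418202) = √18892457119408290/418202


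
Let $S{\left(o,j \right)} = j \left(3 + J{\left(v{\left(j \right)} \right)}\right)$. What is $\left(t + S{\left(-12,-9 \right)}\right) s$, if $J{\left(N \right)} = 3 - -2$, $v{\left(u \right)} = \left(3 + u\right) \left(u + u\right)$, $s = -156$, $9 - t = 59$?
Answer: $19032$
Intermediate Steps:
$t = -50$ ($t = 9 - 59 = -50$)
$v{\left(u \right)} = 2 u \left(3 + u\right)$ ($v{\left(u \right)} = \left(3 + u\right) 2 u = 2 u \left(3 + u\right)$)
$J{\left(N \right)} = 5$ ($J{\left(N \right)} = 3 + 2 = 5$)
$S{\left(o,j \right)} = 8 j$ ($S{\left(o,j \right)} = j \left(3 + 5\right) = j 8 = 8 j$)
$\left(t + S{\left(-12,-9 \right)}\right) s = \left(-50 + 8 \left(-9\right)\right) \left(-156\right) = \left(-50 - 72\right) \left(-156\right) = \left(-122\right) \left(-156\right) = 19032$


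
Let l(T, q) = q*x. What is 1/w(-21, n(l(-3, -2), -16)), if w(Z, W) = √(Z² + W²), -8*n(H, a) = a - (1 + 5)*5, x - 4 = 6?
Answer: 4*√7585/7585 ≈ 0.045928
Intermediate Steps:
x = 10 (x = 4 + 6 = 10)
l(T, q) = 10*q (l(T, q) = q*10 = 10*q)
n(H, a) = 15/4 - a/8 (n(H, a) = -(a - (1 + 5)*5)/8 = -(a - 6*5)/8 = -(a - 1*30)/8 = -(a - 30)/8 = -(-30 + a)/8 = 15/4 - a/8)
w(Z, W) = √(W² + Z²)
1/w(-21, n(l(-3, -2), -16)) = 1/(√((15/4 - ⅛*(-16))² + (-21)²)) = 1/(√((15/4 + 2)² + 441)) = 1/(√((23/4)² + 441)) = 1/(√(529/16 + 441)) = 1/(√(7585/16)) = 1/(√7585/4) = 4*√7585/7585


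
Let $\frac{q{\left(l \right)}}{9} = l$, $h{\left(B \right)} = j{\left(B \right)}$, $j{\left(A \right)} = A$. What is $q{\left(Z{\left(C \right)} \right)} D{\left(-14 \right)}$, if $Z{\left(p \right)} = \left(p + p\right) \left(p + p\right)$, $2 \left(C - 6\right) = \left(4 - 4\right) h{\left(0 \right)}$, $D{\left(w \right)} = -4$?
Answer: $-5184$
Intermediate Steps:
$h{\left(B \right)} = B$
$C = 6$ ($C = 6 + \frac{\left(4 - 4\right) 0}{2} = 6 + \frac{0 \cdot 0}{2} = 6 + \frac{1}{2} \cdot 0 = 6 + 0 = 6$)
$Z{\left(p \right)} = 4 p^{2}$ ($Z{\left(p \right)} = 2 p 2 p = 4 p^{2}$)
$q{\left(l \right)} = 9 l$
$q{\left(Z{\left(C \right)} \right)} D{\left(-14 \right)} = 9 \cdot 4 \cdot 6^{2} \left(-4\right) = 9 \cdot 4 \cdot 36 \left(-4\right) = 9 \cdot 144 \left(-4\right) = 1296 \left(-4\right) = -5184$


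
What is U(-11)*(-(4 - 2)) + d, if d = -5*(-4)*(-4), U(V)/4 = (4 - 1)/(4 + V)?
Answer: -536/7 ≈ -76.571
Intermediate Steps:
U(V) = 12/(4 + V) (U(V) = 4*((4 - 1)/(4 + V)) = 4*(3/(4 + V)) = 12/(4 + V))
d = -80 (d = 20*(-4) = -80)
U(-11)*(-(4 - 2)) + d = (12/(4 - 11))*(-(4 - 2)) - 80 = (12/(-7))*(-1*2) - 80 = (12*(-⅐))*(-2) - 80 = -12/7*(-2) - 80 = 24/7 - 80 = -536/7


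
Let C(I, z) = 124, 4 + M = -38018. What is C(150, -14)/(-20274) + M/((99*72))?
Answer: -691525/129492 ≈ -5.3403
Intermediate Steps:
M = -38022 (M = -4 - 38018 = -38022)
C(150, -14)/(-20274) + M/((99*72)) = 124/(-20274) - 38022/(99*72) = 124*(-1/20274) - 38022/7128 = -2/327 - 38022*1/7128 = -2/327 - 6337/1188 = -691525/129492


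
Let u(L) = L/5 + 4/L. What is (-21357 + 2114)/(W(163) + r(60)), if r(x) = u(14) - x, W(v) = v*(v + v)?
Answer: -673505/1857838 ≈ -0.36252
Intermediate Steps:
u(L) = 4/L + L/5 (u(L) = L*(⅕) + 4/L = L/5 + 4/L = 4/L + L/5)
W(v) = 2*v² (W(v) = v*(2*v) = 2*v²)
r(x) = 108/35 - x (r(x) = (4/14 + (⅕)*14) - x = (4*(1/14) + 14/5) - x = (2/7 + 14/5) - x = 108/35 - x)
(-21357 + 2114)/(W(163) + r(60)) = (-21357 + 2114)/(2*163² + (108/35 - 1*60)) = -19243/(2*26569 + (108/35 - 60)) = -19243/(53138 - 1992/35) = -19243/1857838/35 = -19243*35/1857838 = -673505/1857838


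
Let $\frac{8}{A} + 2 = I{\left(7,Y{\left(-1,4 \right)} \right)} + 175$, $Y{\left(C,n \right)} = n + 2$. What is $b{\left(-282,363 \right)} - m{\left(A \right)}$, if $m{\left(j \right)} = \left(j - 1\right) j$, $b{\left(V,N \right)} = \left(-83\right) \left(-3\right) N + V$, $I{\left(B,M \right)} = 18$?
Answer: $\frac{3287121969}{36481} \approx 90105.0$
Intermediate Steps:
$Y{\left(C,n \right)} = 2 + n$
$b{\left(V,N \right)} = V + 249 N$ ($b{\left(V,N \right)} = 249 N + V = V + 249 N$)
$A = \frac{8}{191}$ ($A = \frac{8}{-2 + \left(18 + 175\right)} = \frac{8}{-2 + 193} = \frac{8}{191} \approx 0.041885$)
$m{\left(j \right)} = j \left(-1 + j\right)$ ($m{\left(j \right)} = \left(-1 + j\right) j = j \left(-1 + j\right)$)
$b{\left(-282,363 \right)} - m{\left(A \right)} = \left(-282 + 249 \cdot 363\right) - \frac{8 \left(-1 + \frac{8}{191}\right)}{191} = \left(-282 + 90387\right) - \frac{8}{191} \left(- \frac{183}{191}\right) = 90105 - - \frac{1464}{36481} = 90105 + \frac{1464}{36481} = \frac{3287121969}{36481}$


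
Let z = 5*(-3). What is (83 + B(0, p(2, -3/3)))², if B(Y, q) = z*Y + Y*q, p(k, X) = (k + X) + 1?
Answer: 6889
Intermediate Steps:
p(k, X) = 1 + X + k (p(k, X) = (X + k) + 1 = 1 + X + k)
z = -15
B(Y, q) = -15*Y + Y*q
(83 + B(0, p(2, -3/3)))² = (83 + 0*(-15 + (1 - 3/3 + 2)))² = (83 + 0*(-15 + (1 - 3*⅓ + 2)))² = (83 + 0*(-15 + (1 - 1 + 2)))² = (83 + 0*(-15 + 2))² = (83 + 0*(-13))² = (83 + 0)² = 83² = 6889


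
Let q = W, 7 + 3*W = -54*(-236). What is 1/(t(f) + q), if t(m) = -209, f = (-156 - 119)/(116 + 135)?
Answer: 3/12110 ≈ 0.00024773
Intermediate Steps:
f = -275/251 ≈ -1.0956
W = 12737/3 (W = -7/3 + (-54*(-236))/3 = -7/3 + (1/3)*12744 = -7/3 + 4248 = 12737/3 ≈ 4245.7)
q = 12737/3 ≈ 4245.7
1/(t(f) + q) = 1/(-209 + 12737/3) = 1/(12110/3) = 3/12110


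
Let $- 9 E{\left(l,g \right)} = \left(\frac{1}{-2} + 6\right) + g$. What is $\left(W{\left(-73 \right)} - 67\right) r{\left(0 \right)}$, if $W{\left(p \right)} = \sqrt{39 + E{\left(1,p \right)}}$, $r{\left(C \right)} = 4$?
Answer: $-268 + 2 \sqrt{186} \approx -240.72$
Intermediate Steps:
$E{\left(l,g \right)} = - \frac{11}{18} - \frac{g}{9}$ ($E{\left(l,g \right)} = - \frac{\left(\frac{1}{-2} + 6\right) + g}{9} = - \frac{\left(- \frac{1}{2} + 6\right) + g}{9} = - \frac{\frac{11}{2} + g}{9} = - \frac{11}{18} - \frac{g}{9}$)
$W{\left(p \right)} = \sqrt{\frac{691}{18} - \frac{p}{9}}$ ($W{\left(p \right)} = \sqrt{39 - \left(\frac{11}{18} + \frac{p}{9}\right)} = \sqrt{\frac{691}{18} - \frac{p}{9}}$)
$\left(W{\left(-73 \right)} - 67\right) r{\left(0 \right)} = \left(\frac{\sqrt{1382 - -292}}{6} - 67\right) 4 = \left(\frac{\sqrt{1382 + 292}}{6} - 67\right) 4 = \left(\frac{\sqrt{1674}}{6} - 67\right) 4 = \left(\frac{3 \sqrt{186}}{6} - 67\right) 4 = \left(\frac{\sqrt{186}}{2} - 67\right) 4 = \left(-67 + \frac{\sqrt{186}}{2}\right) 4 = -268 + 2 \sqrt{186}$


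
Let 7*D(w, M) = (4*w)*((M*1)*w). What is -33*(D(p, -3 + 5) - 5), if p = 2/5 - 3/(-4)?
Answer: 40293/350 ≈ 115.12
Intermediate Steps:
p = 23/20 (p = 2*(1/5) - 3*(-1/4) = 2/5 + 3/4 = 23/20 ≈ 1.1500)
D(w, M) = 4*M*w**2/7 (D(w, M) = ((4*w)*((M*1)*w))/7 = ((4*w)*(M*w))/7 = (4*M*w**2)/7 = 4*M*w**2/7)
-33*(D(p, -3 + 5) - 5) = -33*(4*(-3 + 5)*(23/20)**2/7 - 5) = -33*((4/7)*2*(529/400) - 5) = -33*(529/350 - 5) = -33*(-1221/350) = 40293/350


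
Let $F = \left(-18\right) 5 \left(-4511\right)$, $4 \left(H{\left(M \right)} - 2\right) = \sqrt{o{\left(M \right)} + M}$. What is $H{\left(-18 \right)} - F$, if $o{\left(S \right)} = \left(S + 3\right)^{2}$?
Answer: $-405988 + \frac{3 \sqrt{23}}{4} \approx -4.0598 \cdot 10^{5}$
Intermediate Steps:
$o{\left(S \right)} = \left(3 + S\right)^{2}$
$H{\left(M \right)} = 2 + \frac{\sqrt{M + \left(3 + M\right)^{2}}}{4}$ ($H{\left(M \right)} = 2 + \frac{\sqrt{\left(3 + M\right)^{2} + M}}{4} = 2 + \frac{\sqrt{M + \left(3 + M\right)^{2}}}{4}$)
$F = 405990$ ($F = \left(-90\right) \left(-4511\right) = 405990$)
$H{\left(-18 \right)} - F = \left(2 + \frac{\sqrt{-18 + \left(3 - 18\right)^{2}}}{4}\right) - 405990 = \left(2 + \frac{\sqrt{-18 + \left(-15\right)^{2}}}{4}\right) - 405990 = \left(2 + \frac{\sqrt{-18 + 225}}{4}\right) - 405990 = \left(2 + \frac{\sqrt{207}}{4}\right) - 405990 = \left(2 + \frac{3 \sqrt{23}}{4}\right) - 405990 = -405988 + \frac{3 \sqrt{23}}{4}$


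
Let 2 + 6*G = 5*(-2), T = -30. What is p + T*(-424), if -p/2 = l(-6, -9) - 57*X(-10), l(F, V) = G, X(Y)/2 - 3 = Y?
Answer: 11128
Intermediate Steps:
X(Y) = 6 + 2*Y
G = -2 (G = -⅓ + (5*(-2))/6 = -⅓ + (⅙)*(-10) = -⅓ - 5/3 = -2)
l(F, V) = -2
p = -1592 (p = -2*(-2 - 57*(6 + 2*(-10))) = -2*(-2 - 57*(6 - 20)) = -2*(-2 - 57*(-14)) = -2*(-2 + 798) = -2*796 = -1592)
p + T*(-424) = -1592 - 30*(-424) = -1592 + 12720 = 11128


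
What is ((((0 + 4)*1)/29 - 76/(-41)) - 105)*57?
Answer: -6981189/1189 ≈ -5871.5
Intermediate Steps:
((((0 + 4)*1)/29 - 76/(-41)) - 105)*57 = (((4*1)*(1/29) - 76*(-1/41)) - 105)*57 = ((4*(1/29) + 76/41) - 105)*57 = ((4/29 + 76/41) - 105)*57 = (2368/1189 - 105)*57 = -122477/1189*57 = -6981189/1189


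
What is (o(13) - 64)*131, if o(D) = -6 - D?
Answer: -10873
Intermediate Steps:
(o(13) - 64)*131 = ((-6 - 1*13) - 64)*131 = ((-6 - 13) - 64)*131 = (-19 - 64)*131 = -83*131 = -10873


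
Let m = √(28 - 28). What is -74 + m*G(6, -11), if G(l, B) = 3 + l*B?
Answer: -74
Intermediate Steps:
G(l, B) = 3 + B*l
m = 0 (m = √0 = 0)
-74 + m*G(6, -11) = -74 + 0*(3 - 11*6) = -74 + 0*(3 - 66) = -74 + 0*(-63) = -74 + 0 = -74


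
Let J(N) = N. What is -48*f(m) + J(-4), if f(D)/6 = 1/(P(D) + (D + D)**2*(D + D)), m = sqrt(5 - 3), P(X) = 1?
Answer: -1756/511 - 4608*sqrt(2)/511 ≈ -16.189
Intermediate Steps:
m = sqrt(2) ≈ 1.4142
f(D) = 6/(1 + 8*D**3) (f(D) = 6/(1 + (D + D)**2*(D + D)) = 6/(1 + (2*D)**2*(2*D)) = 6/(1 + (4*D**2)*(2*D)) = 6/(1 + 8*D**3))
-48*f(m) + J(-4) = -288/(1 + 8*(sqrt(2))**3) - 4 = -288/(1 + 8*(2*sqrt(2))) - 4 = -288/(1 + 16*sqrt(2)) - 4 = -4 - 288/(1 + 16*sqrt(2))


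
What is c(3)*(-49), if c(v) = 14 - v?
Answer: -539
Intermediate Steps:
c(3)*(-49) = (14 - 1*3)*(-49) = (14 - 3)*(-49) = 11*(-49) = -539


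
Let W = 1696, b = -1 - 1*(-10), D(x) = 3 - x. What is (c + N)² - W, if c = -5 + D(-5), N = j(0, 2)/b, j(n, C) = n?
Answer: -1687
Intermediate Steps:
b = 9 (b = -1 + 10 = 9)
N = 0 (N = 0/9 = 0*(⅑) = 0)
c = 3 (c = -5 + (3 - 1*(-5)) = -5 + (3 + 5) = -5 + 8 = 3)
(c + N)² - W = (3 + 0)² - 1*1696 = 3² - 1696 = 9 - 1696 = -1687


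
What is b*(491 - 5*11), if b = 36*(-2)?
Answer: -31392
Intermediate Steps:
b = -72
b*(491 - 5*11) = -72*(491 - 5*11) = -72*(491 - 55) = -72*436 = -31392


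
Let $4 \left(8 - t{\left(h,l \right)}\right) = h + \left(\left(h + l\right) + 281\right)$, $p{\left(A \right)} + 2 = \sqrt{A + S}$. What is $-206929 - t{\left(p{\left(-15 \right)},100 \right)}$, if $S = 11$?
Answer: $- \frac{827371}{4} + i \approx -2.0684 \cdot 10^{5} + 1.0 i$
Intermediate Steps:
$p{\left(A \right)} = -2 + \sqrt{11 + A}$ ($p{\left(A \right)} = -2 + \sqrt{A + 11} = -2 + \sqrt{11 + A}$)
$t{\left(h,l \right)} = - \frac{249}{4} - \frac{h}{2} - \frac{l}{4}$ ($t{\left(h,l \right)} = 8 - \frac{h + \left(\left(h + l\right) + 281\right)}{4} = 8 - \frac{h + \left(281 + h + l\right)}{4} = 8 - \frac{281 + l + 2 h}{4} = 8 - \left(\frac{281}{4} + \frac{h}{2} + \frac{l}{4}\right) = - \frac{249}{4} - \frac{h}{2} - \frac{l}{4}$)
$-206929 - t{\left(p{\left(-15 \right)},100 \right)} = -206929 - \left(- \frac{249}{4} - \frac{-2 + \sqrt{11 - 15}}{2} - 25\right) = -206929 - \left(- \frac{249}{4} - \frac{-2 + \sqrt{-4}}{2} - 25\right) = -206929 - \left(- \frac{249}{4} - \frac{-2 + 2 i}{2} - 25\right) = -206929 - \left(- \frac{249}{4} + \left(1 - i\right) - 25\right) = -206929 - \left(- \frac{345}{4} - i\right) = -206929 + \left(\frac{345}{4} + i\right) = - \frac{827371}{4} + i$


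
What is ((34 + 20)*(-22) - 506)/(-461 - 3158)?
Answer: 22/47 ≈ 0.46809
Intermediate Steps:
((34 + 20)*(-22) - 506)/(-461 - 3158) = (54*(-22) - 506)/(-3619) = (-1188 - 506)*(-1/3619) = -1694*(-1/3619) = 22/47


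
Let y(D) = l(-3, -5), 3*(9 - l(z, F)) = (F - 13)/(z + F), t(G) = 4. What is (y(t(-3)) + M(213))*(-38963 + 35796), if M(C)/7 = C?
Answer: -18992499/4 ≈ -4.7481e+6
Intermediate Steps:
M(C) = 7*C
l(z, F) = 9 - (-13 + F)/(3*(F + z)) (l(z, F) = 9 - (F - 13)/(3*(z + F)) = 9 - (-13 + F)/(3*(F + z)))
y(D) = 33/4 (y(D) = (13 + 26*(-5) + 27*(-3))/(3*(-5 - 3)) = (⅓)*(13 - 130 - 81)/(-8) = (⅓)*(-⅛)*(-198) = 33/4)
(y(t(-3)) + M(213))*(-38963 + 35796) = (33/4 + 7*213)*(-38963 + 35796) = (33/4 + 1491)*(-3167) = (5997/4)*(-3167) = -18992499/4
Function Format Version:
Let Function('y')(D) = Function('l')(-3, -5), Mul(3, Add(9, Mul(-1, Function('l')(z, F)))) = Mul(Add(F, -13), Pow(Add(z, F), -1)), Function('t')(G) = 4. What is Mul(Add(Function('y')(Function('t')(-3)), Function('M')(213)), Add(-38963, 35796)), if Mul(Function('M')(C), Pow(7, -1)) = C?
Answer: Rational(-18992499, 4) ≈ -4.7481e+6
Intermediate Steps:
Function('M')(C) = Mul(7, C)
Function('l')(z, F) = Add(9, Mul(Rational(-1, 3), Pow(Add(F, z), -1), Add(-13, F))) (Function('l')(z, F) = Add(9, Mul(Rational(-1, 3), Mul(Add(F, -13), Pow(Add(z, F), -1)))) = Add(9, Mul(Rational(-1, 3), Mul(Add(-13, F), Pow(Add(F, z), -1)))) = Add(9, Mul(Rational(-1, 3), Mul(Pow(Add(F, z), -1), Add(-13, F)))) = Add(9, Mul(Rational(-1, 3), Pow(Add(F, z), -1), Add(-13, F))))
Function('y')(D) = Rational(33, 4) (Function('y')(D) = Mul(Rational(1, 3), Pow(Add(-5, -3), -1), Add(13, Mul(26, -5), Mul(27, -3))) = Mul(Rational(1, 3), Pow(-8, -1), Add(13, -130, -81)) = Mul(Rational(1, 3), Rational(-1, 8), -198) = Rational(33, 4))
Mul(Add(Function('y')(Function('t')(-3)), Function('M')(213)), Add(-38963, 35796)) = Mul(Add(Rational(33, 4), Mul(7, 213)), Add(-38963, 35796)) = Mul(Add(Rational(33, 4), 1491), -3167) = Mul(Rational(5997, 4), -3167) = Rational(-18992499, 4)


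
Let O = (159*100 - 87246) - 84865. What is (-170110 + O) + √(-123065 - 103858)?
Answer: -326321 + I*√226923 ≈ -3.2632e+5 + 476.36*I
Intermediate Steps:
O = -156211 (O = (15900 - 87246) - 84865 = -71346 - 84865 = -156211)
(-170110 + O) + √(-123065 - 103858) = (-170110 - 156211) + √(-123065 - 103858) = -326321 + √(-226923) = -326321 + I*√226923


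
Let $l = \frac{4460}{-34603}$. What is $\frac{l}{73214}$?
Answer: $- \frac{2230}{1266712021} \approx -1.7605 \cdot 10^{-6}$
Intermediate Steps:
$l = - \frac{4460}{34603}$ ($l = 4460 \left(- \frac{1}{34603}\right) = - \frac{4460}{34603} \approx -0.12889$)
$\frac{l}{73214} = - \frac{4460}{34603 \cdot 73214} = \left(- \frac{4460}{34603}\right) \frac{1}{73214} = - \frac{2230}{1266712021}$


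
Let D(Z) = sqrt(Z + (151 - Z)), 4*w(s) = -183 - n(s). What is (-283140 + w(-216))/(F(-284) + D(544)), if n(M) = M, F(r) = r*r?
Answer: -7612091476/2168463395 + 377509*sqrt(151)/8673853580 ≈ -3.5098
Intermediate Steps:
F(r) = r**2
w(s) = -183/4 - s/4 (w(s) = (-183 - s)/4 = -183/4 - s/4)
D(Z) = sqrt(151)
(-283140 + w(-216))/(F(-284) + D(544)) = (-283140 + (-183/4 - 1/4*(-216)))/((-284)**2 + sqrt(151)) = (-283140 + (-183/4 + 54))/(80656 + sqrt(151)) = (-283140 + 33/4)/(80656 + sqrt(151)) = -1132527/(4*(80656 + sqrt(151)))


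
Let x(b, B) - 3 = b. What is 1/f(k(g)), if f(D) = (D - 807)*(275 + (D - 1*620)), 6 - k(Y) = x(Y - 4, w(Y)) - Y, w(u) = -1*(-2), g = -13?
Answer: 1/270400 ≈ 3.6982e-6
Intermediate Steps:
w(u) = 2
x(b, B) = 3 + b
k(Y) = 7 (k(Y) = 6 - ((3 + (Y - 4)) - Y) = 6 - ((3 + (-4 + Y)) - Y) = 6 - ((-1 + Y) - Y) = 6 - 1*(-1) = 6 + 1 = 7)
f(D) = (-807 + D)*(-345 + D) (f(D) = (-807 + D)*(275 + (D - 620)) = (-807 + D)*(275 + (-620 + D)) = (-807 + D)*(-345 + D))
1/f(k(g)) = 1/(278415 + 7**2 - 1152*7) = 1/(278415 + 49 - 8064) = 1/270400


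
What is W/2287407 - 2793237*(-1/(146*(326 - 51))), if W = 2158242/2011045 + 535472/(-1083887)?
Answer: 397913785551423003796031/5719614351286626867450 ≈ 69.570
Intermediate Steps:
W = 180347451202/311392218845 (W = 2158242*(1/2011045) + 535472*(-1/1083887) = 2158242/2011045 - 76496/154841 = 180347451202/311392218845 ≈ 0.57916)
W/2287407 - 2793237*(-1/(146*(326 - 51))) = (180347451202/311392218845)/2287407 - 2793237*(-1/(146*(326 - 51))) = (180347451202/311392218845)*(1/2287407) - 2793237/((-146*275)) = 180347451202/712280741131584915 - 2793237/(-40150) = 180347451202/712280741131584915 - 2793237*(-1/40150) = 180347451202/712280741131584915 + 2793237/40150 = 397913785551423003796031/5719614351286626867450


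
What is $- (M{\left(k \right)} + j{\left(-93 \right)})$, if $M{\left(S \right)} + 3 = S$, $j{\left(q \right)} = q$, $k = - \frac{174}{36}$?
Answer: $\frac{605}{6} \approx 100.83$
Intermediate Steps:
$k = - \frac{29}{6}$ ($k = \left(-174\right) \frac{1}{36} = - \frac{29}{6} \approx -4.8333$)
$M{\left(S \right)} = -3 + S$
$- (M{\left(k \right)} + j{\left(-93 \right)}) = - (\left(-3 - \frac{29}{6}\right) - 93) = - (- \frac{47}{6} - 93) = \left(-1\right) \left(- \frac{605}{6}\right) = \frac{605}{6}$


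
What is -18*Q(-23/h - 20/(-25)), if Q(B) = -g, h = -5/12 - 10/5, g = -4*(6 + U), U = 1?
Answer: -504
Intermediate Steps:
g = -28 (g = -4*(6 + 1) = -4*7 = -28)
h = -29/12 (h = -5*1/12 - 10*⅕ = -5/12 - 2 = -29/12 ≈ -2.4167)
Q(B) = 28 (Q(B) = -1*(-28) = 28)
-18*Q(-23/h - 20/(-25)) = -18*28 = -504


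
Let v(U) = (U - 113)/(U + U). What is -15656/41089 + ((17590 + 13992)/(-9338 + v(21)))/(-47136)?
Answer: -24119902270391/63314338570496 ≈ -0.38095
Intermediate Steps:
v(U) = (-113 + U)/(2*U) (v(U) = (-113 + U)/((2*U)) = (-113 + U)*(1/(2*U)) = (-113 + U)/(2*U))
-15656/41089 + ((17590 + 13992)/(-9338 + v(21)))/(-47136) = -15656/41089 + ((17590 + 13992)/(-9338 + (1/2)*(-113 + 21)/21))/(-47136) = -15656*1/41089 + (31582/(-9338 + (1/2)*(1/21)*(-92)))*(-1/47136) = -15656/41089 + (31582/(-9338 - 46/21))*(-1/47136) = -15656/41089 + (31582/(-196144/21))*(-1/47136) = -15656/41089 + (31582*(-21/196144))*(-1/47136) = -15656/41089 - 331611/98072*(-1/47136) = -15656/41089 + 110537/1540907264 = -24119902270391/63314338570496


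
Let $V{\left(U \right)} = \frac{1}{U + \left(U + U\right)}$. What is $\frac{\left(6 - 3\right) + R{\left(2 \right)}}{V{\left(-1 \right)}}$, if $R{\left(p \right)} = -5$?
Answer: $6$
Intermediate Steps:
$V{\left(U \right)} = \frac{1}{3 U}$ ($V{\left(U \right)} = \frac{1}{U + 2 U} = \frac{1}{3 U}$)
$\frac{\left(6 - 3\right) + R{\left(2 \right)}}{V{\left(-1 \right)}} = \frac{\left(6 - 3\right) - 5}{\frac{1}{3} \frac{1}{-1}} = \frac{\left(6 - 3\right) - 5}{\frac{1}{3} \left(-1\right)} = \frac{3 - 5}{- \frac{1}{3}} = \left(-3\right) \left(-2\right) = 6$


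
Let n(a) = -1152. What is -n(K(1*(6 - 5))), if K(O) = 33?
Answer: 1152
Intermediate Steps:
-n(K(1*(6 - 5))) = -1*(-1152) = 1152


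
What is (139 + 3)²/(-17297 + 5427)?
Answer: -10082/5935 ≈ -1.6987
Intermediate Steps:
(139 + 3)²/(-17297 + 5427) = 142²/(-11870) = 20164*(-1/11870) = -10082/5935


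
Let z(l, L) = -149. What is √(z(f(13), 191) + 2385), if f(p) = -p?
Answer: 2*√559 ≈ 47.286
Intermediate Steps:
√(z(f(13), 191) + 2385) = √(-149 + 2385) = √2236 = 2*√559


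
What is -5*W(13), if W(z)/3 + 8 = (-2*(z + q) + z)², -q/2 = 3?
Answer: 105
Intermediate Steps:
q = -6 (q = -2*3 = -6)
W(z) = -24 + 3*(12 - z)² (W(z) = -24 + 3*(-2*(z - 6) + z)² = -24 + 3*(-2*(-6 + z) + z)² = -24 + 3*((12 - 2*z) + z)² = -24 + 3*(12 - z)²)
-5*W(13) = -5*(-24 + 3*(-12 + 13)²) = -5*(-24 + 3*1²) = -5*(-24 + 3*1) = -5*(-24 + 3) = -5*(-21) = 105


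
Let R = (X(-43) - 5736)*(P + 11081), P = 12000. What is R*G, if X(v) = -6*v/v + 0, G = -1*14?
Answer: 1855435428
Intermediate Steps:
G = -14
X(v) = -6 (X(v) = -6*1 + 0 = -6 + 0 = -6)
R = -132531102 (R = (-6 - 5736)*(12000 + 11081) = -5742*23081 = -132531102)
R*G = -132531102*(-14) = 1855435428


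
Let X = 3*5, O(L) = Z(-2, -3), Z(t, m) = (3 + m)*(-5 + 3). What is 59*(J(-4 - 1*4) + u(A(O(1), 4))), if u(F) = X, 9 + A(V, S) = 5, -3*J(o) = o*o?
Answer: -1121/3 ≈ -373.67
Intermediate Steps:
Z(t, m) = -6 - 2*m (Z(t, m) = (3 + m)*(-2) = -6 - 2*m)
O(L) = 0 (O(L) = -6 - 2*(-3) = -6 + 6 = 0)
J(o) = -o²/3 (J(o) = -o*o/3 = -o²/3)
A(V, S) = -4 (A(V, S) = -9 + 5 = -4)
X = 15
u(F) = 15
59*(J(-4 - 1*4) + u(A(O(1), 4))) = 59*(-(-4 - 1*4)²/3 + 15) = 59*(-(-4 - 4)²/3 + 15) = 59*(-⅓*(-8)² + 15) = 59*(-⅓*64 + 15) = 59*(-64/3 + 15) = 59*(-19/3) = -1121/3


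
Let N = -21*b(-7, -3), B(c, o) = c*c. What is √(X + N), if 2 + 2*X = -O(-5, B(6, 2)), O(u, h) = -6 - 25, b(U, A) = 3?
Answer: I*√194/2 ≈ 6.9642*I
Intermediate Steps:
B(c, o) = c²
O(u, h) = -31
X = 29/2 (X = -1 + (-1*(-31))/2 = -1 + (½)*31 = -1 + 31/2 = 29/2 ≈ 14.500)
N = -63 (N = -21*3 = -63)
√(X + N) = √(29/2 - 63) = √(-97/2) = I*√194/2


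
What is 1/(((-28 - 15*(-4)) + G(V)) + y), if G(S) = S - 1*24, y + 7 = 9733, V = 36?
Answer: 1/9770 ≈ 0.00010235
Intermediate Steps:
y = 9726 (y = -7 + 9733 = 9726)
G(S) = -24 + S (G(S) = S - 24 = -24 + S)
1/(((-28 - 15*(-4)) + G(V)) + y) = 1/(((-28 - 15*(-4)) + (-24 + 36)) + 9726) = 1/(((-28 + 60) + 12) + 9726) = 1/((32 + 12) + 9726) = 1/(44 + 9726) = 1/9770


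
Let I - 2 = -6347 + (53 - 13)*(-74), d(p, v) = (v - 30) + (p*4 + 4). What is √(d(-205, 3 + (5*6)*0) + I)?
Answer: 2*I*√2537 ≈ 100.74*I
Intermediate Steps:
d(p, v) = -26 + v + 4*p (d(p, v) = (-30 + v) + (4*p + 4) = (-30 + v) + (4 + 4*p) = -26 + v + 4*p)
I = -9305 (I = 2 + (-6347 + (53 - 13)*(-74)) = 2 + (-6347 + 40*(-74)) = 2 + (-6347 - 2960) = 2 - 9307 = -9305)
√(d(-205, 3 + (5*6)*0) + I) = √((-26 + (3 + (5*6)*0) + 4*(-205)) - 9305) = √((-26 + (3 + 30*0) - 820) - 9305) = √((-26 + (3 + 0) - 820) - 9305) = √((-26 + 3 - 820) - 9305) = √(-843 - 9305) = √(-10148) = 2*I*√2537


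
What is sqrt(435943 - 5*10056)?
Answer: sqrt(385663) ≈ 621.02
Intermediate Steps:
sqrt(435943 - 5*10056) = sqrt(435943 - 50280) = sqrt(385663)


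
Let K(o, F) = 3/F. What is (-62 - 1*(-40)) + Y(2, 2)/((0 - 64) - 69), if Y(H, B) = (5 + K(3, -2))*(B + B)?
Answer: -420/19 ≈ -22.105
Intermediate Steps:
Y(H, B) = 7*B (Y(H, B) = (5 + 3/(-2))*(B + B) = (5 + 3*(-½))*(2*B) = (5 - 3/2)*(2*B) = 7*(2*B)/2 = 7*B)
(-62 - 1*(-40)) + Y(2, 2)/((0 - 64) - 69) = (-62 - 1*(-40)) + (7*2)/((0 - 64) - 69) = (-62 + 40) + 14/(-64 - 69) = -22 + 14/(-133) = -22 + 14*(-1/133) = -22 - 2/19 = -420/19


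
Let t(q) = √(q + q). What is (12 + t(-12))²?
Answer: 120 + 48*I*√6 ≈ 120.0 + 117.58*I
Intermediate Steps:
t(q) = √2*√q (t(q) = √(2*q) = √2*√q)
(12 + t(-12))² = (12 + √2*√(-12))² = (12 + √2*(2*I*√3))² = (12 + 2*I*√6)²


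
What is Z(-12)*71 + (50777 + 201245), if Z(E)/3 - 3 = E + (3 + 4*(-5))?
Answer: 246484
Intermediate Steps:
Z(E) = -42 + 3*E (Z(E) = 9 + 3*(E + (3 + 4*(-5))) = 9 + 3*(E + (3 - 20)) = 9 + 3*(E - 17) = 9 + 3*(-17 + E) = 9 + (-51 + 3*E) = -42 + 3*E)
Z(-12)*71 + (50777 + 201245) = (-42 + 3*(-12))*71 + (50777 + 201245) = (-42 - 36)*71 + 252022 = -78*71 + 252022 = -5538 + 252022 = 246484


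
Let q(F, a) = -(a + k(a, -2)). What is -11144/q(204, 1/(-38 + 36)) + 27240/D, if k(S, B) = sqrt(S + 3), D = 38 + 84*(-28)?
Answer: 25664636/10413 + 22288*sqrt(10)/9 ≈ 10296.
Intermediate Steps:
D = -2314 (D = 38 - 2352 = -2314)
k(S, B) = sqrt(3 + S)
q(F, a) = -a - sqrt(3 + a) (q(F, a) = -(a + sqrt(3 + a)) = -a - sqrt(3 + a))
-11144/q(204, 1/(-38 + 36)) + 27240/D = -11144/(-1/(-38 + 36) - sqrt(3 + 1/(-38 + 36))) + 27240/(-2314) = -11144/(-1/(-2) - sqrt(3 + 1/(-2))) + 27240*(-1/2314) = -11144/(-1*(-1/2) - sqrt(3 - 1/2)) - 13620/1157 = -11144/(1/2 - sqrt(5/2)) - 13620/1157 = -11144/(1/2 - sqrt(10)/2) - 13620/1157 = -13620/1157 - 11144/(1/2 - sqrt(10)/2)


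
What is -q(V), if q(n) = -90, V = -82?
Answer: 90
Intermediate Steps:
-q(V) = -1*(-90) = 90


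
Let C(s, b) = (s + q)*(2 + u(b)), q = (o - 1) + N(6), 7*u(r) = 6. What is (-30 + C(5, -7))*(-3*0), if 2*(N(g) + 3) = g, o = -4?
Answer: 0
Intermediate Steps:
u(r) = 6/7 (u(r) = (⅐)*6 = 6/7)
N(g) = -3 + g/2
q = -5 (q = (-4 - 1) + (-3 + (½)*6) = -5 + (-3 + 3) = -5 + 0 = -5)
C(s, b) = -100/7 + 20*s/7 (C(s, b) = (s - 5)*(2 + 6/7) = (-5 + s)*(20/7) = -100/7 + 20*s/7)
(-30 + C(5, -7))*(-3*0) = (-30 + (-100/7 + (20/7)*5))*(-3*0) = (-30 + (-100/7 + 100/7))*0 = (-30 + 0)*0 = -30*0 = 0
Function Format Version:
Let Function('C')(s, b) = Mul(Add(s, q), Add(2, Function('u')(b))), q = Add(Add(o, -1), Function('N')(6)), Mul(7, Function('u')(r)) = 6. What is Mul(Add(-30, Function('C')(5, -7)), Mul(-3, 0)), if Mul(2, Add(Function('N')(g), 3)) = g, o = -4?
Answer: 0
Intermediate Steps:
Function('u')(r) = Rational(6, 7) (Function('u')(r) = Mul(Rational(1, 7), 6) = Rational(6, 7))
Function('N')(g) = Add(-3, Mul(Rational(1, 2), g))
q = -5 (q = Add(Add(-4, -1), Add(-3, Mul(Rational(1, 2), 6))) = Add(-5, Add(-3, 3)) = Add(-5, 0) = -5)
Function('C')(s, b) = Add(Rational(-100, 7), Mul(Rational(20, 7), s)) (Function('C')(s, b) = Mul(Add(s, -5), Add(2, Rational(6, 7))) = Mul(Add(-5, s), Rational(20, 7)) = Add(Rational(-100, 7), Mul(Rational(20, 7), s)))
Mul(Add(-30, Function('C')(5, -7)), Mul(-3, 0)) = Mul(Add(-30, Add(Rational(-100, 7), Mul(Rational(20, 7), 5))), Mul(-3, 0)) = Mul(Add(-30, Add(Rational(-100, 7), Rational(100, 7))), 0) = Mul(Add(-30, 0), 0) = Mul(-30, 0) = 0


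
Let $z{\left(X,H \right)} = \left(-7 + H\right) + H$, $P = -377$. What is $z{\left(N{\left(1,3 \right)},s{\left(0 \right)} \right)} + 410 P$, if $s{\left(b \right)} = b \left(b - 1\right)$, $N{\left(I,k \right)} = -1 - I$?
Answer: $-154577$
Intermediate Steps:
$s{\left(b \right)} = b \left(-1 + b\right)$
$z{\left(X,H \right)} = -7 + 2 H$
$z{\left(N{\left(1,3 \right)},s{\left(0 \right)} \right)} + 410 P = \left(-7 + 2 \cdot 0 \left(-1 + 0\right)\right) + 410 \left(-377\right) = \left(-7 + 2 \cdot 0 \left(-1\right)\right) - 154570 = \left(-7 + 2 \cdot 0\right) - 154570 = \left(-7 + 0\right) - 154570 = -7 - 154570 = -154577$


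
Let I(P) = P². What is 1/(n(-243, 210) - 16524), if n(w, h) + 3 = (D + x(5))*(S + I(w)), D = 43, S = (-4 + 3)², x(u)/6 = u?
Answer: 1/4294123 ≈ 2.3288e-7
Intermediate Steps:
x(u) = 6*u
S = 1 (S = (-1)² = 1)
n(w, h) = 70 + 73*w² (n(w, h) = -3 + (43 + 6*5)*(1 + w²) = -3 + (43 + 30)*(1 + w²) = -3 + 73*(1 + w²) = -3 + (73 + 73*w²) = 70 + 73*w²)
1/(n(-243, 210) - 16524) = 1/((70 + 73*(-243)²) - 16524) = 1/((70 + 73*59049) - 16524) = 1/((70 + 4310577) - 16524) = 1/(4310647 - 16524) = 1/4294123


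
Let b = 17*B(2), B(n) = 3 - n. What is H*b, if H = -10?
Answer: -170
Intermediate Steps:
b = 17 (b = 17*(3 - 1*2) = 17*(3 - 2) = 17*1 = 17)
H*b = -10*17 = -170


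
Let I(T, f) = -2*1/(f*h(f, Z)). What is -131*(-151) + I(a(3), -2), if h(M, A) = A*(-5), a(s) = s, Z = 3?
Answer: 296714/15 ≈ 19781.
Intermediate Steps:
h(M, A) = -5*A
I(T, f) = 2/(15*f) (I(T, f) = -2*(-1/(15*f)) = -(-2)/(15*f) = 2/(15*f))
-131*(-151) + I(a(3), -2) = -131*(-151) + (2/15)/(-2) = 19781 + (2/15)*(-½) = 19781 - 1/15 = 296714/15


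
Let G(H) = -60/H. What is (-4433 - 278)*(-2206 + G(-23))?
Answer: 238744058/23 ≈ 1.0380e+7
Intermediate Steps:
(-4433 - 278)*(-2206 + G(-23)) = (-4433 - 278)*(-2206 - 60/(-23)) = -4711*(-2206 - 60*(-1/23)) = -4711*(-2206 + 60/23) = -4711*(-50678/23) = 238744058/23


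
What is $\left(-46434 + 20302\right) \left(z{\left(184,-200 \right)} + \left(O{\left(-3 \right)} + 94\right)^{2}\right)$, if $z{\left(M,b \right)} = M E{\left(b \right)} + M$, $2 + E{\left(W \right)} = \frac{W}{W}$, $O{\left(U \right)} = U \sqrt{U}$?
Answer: $-230196788 + 14738448 i \sqrt{3} \approx -2.302 \cdot 10^{8} + 2.5528 \cdot 10^{7} i$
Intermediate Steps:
$O{\left(U \right)} = U^{\frac{3}{2}}$
$E{\left(W \right)} = -1$ ($E{\left(W \right)} = -2 + \frac{W}{W} = -2 + 1 = -1$)
$z{\left(M,b \right)} = 0$ ($z{\left(M,b \right)} = M \left(-1\right) + M = - M + M = 0$)
$\left(-46434 + 20302\right) \left(z{\left(184,-200 \right)} + \left(O{\left(-3 \right)} + 94\right)^{2}\right) = \left(-46434 + 20302\right) \left(0 + \left(\left(-3\right)^{\frac{3}{2}} + 94\right)^{2}\right) = - 26132 \left(0 + \left(- 3 i \sqrt{3} + 94\right)^{2}\right) = - 26132 \left(0 + \left(94 - 3 i \sqrt{3}\right)^{2}\right) = - 26132 \left(94 - 3 i \sqrt{3}\right)^{2}$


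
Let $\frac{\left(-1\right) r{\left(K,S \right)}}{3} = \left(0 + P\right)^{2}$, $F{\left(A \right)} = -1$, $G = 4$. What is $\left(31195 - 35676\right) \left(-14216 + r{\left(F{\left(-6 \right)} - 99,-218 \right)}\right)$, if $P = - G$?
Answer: $63916984$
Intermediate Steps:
$P = -4$ ($P = \left(-1\right) 4 = -4$)
$r{\left(K,S \right)} = -48$ ($r{\left(K,S \right)} = - 3 \left(0 - 4\right)^{2} = - 3 \left(-4\right)^{2} = \left(-3\right) 16 = -48$)
$\left(31195 - 35676\right) \left(-14216 + r{\left(F{\left(-6 \right)} - 99,-218 \right)}\right) = \left(31195 - 35676\right) \left(-14216 - 48\right) = \left(31195 - 35676\right) \left(-14264\right) = \left(-4481\right) \left(-14264\right) = 63916984$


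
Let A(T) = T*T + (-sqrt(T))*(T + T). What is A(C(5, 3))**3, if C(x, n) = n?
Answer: 3645 - 2106*sqrt(3) ≈ -2.6990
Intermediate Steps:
A(T) = T**2 - 2*T**(3/2) (A(T) = T**2 + (-sqrt(T))*(2*T) = T**2 - 2*T**(3/2))
A(C(5, 3))**3 = (3**2 - 6*sqrt(3))**3 = (9 - 6*sqrt(3))**3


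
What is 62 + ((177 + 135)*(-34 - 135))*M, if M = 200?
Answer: -10545538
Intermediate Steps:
62 + ((177 + 135)*(-34 - 135))*M = 62 + ((177 + 135)*(-34 - 135))*200 = 62 + (312*(-169))*200 = 62 - 52728*200 = 62 - 10545600 = -10545538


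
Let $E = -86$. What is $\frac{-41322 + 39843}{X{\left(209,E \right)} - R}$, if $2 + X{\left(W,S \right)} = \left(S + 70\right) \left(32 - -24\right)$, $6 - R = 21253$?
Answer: $- \frac{29}{399} \approx -0.072682$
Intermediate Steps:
$R = -21247$ ($R = 6 - 21253 = -21247$)
$X{\left(W,S \right)} = 3918 + 56 S$ ($X{\left(W,S \right)} = -2 + \left(S + 70\right) \left(32 - -24\right) = -2 + \left(70 + S\right) \left(32 + 24\right) = -2 + \left(70 + S\right) 56 = -2 + \left(3920 + 56 S\right) = 3918 + 56 S$)
$\frac{-41322 + 39843}{X{\left(209,E \right)} - R} = \frac{-41322 + 39843}{\left(3918 + 56 \left(-86\right)\right) - -21247} = - \frac{1479}{\left(3918 - 4816\right) + 21247} = - \frac{1479}{-898 + 21247} = - \frac{1479}{20349} = \left(-1479\right) \frac{1}{20349} = - \frac{29}{399}$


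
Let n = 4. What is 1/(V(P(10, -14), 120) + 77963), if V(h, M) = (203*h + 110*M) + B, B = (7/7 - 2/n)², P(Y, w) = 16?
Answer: 4/377645 ≈ 1.0592e-5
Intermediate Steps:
B = ¼ (B = (7/7 - 2/4)² = (7*(⅐) - 2*¼)² = (1 - ½)² = (½)² = ¼ ≈ 0.25000)
V(h, M) = ¼ + 110*M + 203*h (V(h, M) = (203*h + 110*M) + ¼ = (110*M + 203*h) + ¼ = ¼ + 110*M + 203*h)
1/(V(P(10, -14), 120) + 77963) = 1/((¼ + 110*120 + 203*16) + 77963) = 1/((¼ + 13200 + 3248) + 77963) = 1/(65793/4 + 77963) = 1/(377645/4) = 4/377645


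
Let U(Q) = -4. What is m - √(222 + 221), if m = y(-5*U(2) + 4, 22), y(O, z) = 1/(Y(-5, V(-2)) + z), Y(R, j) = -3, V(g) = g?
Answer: 1/19 - √443 ≈ -20.995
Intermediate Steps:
y(O, z) = 1/(-3 + z)
m = 1/19 (m = 1/(-3 + 22) = 1/19 ≈ 0.052632)
m - √(222 + 221) = 1/19 - √(222 + 221) = 1/19 - √443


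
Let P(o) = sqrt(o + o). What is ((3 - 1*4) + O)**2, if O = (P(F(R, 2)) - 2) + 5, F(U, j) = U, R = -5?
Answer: (2 + I*sqrt(10))**2 ≈ -6.0 + 12.649*I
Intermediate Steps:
P(o) = sqrt(2)*sqrt(o) (P(o) = sqrt(2*o) = sqrt(2)*sqrt(o))
O = 3 + I*sqrt(10) (O = (sqrt(2)*sqrt(-5) - 2) + 5 = (sqrt(2)*(I*sqrt(5)) - 2) + 5 = (I*sqrt(10) - 2) + 5 = (-2 + I*sqrt(10)) + 5 = 3 + I*sqrt(10) ≈ 3.0 + 3.1623*I)
((3 - 1*4) + O)**2 = ((3 - 1*4) + (3 + I*sqrt(10)))**2 = ((3 - 4) + (3 + I*sqrt(10)))**2 = (-1 + (3 + I*sqrt(10)))**2 = (2 + I*sqrt(10))**2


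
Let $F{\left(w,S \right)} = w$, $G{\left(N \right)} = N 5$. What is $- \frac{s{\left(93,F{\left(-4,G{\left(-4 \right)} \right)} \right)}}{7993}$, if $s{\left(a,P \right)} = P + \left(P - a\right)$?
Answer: $\frac{101}{7993} \approx 0.012636$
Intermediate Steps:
$G{\left(N \right)} = 5 N$
$s{\left(a,P \right)} = - a + 2 P$
$- \frac{s{\left(93,F{\left(-4,G{\left(-4 \right)} \right)} \right)}}{7993} = - \frac{\left(-1\right) 93 + 2 \left(-4\right)}{7993} = - \frac{-93 - 8}{7993} = - \frac{-101}{7993} = \left(-1\right) \left(- \frac{101}{7993}\right) = \frac{101}{7993}$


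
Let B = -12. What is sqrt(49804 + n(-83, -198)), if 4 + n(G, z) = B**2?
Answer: 2*sqrt(12486) ≈ 223.48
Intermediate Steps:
n(G, z) = 140 (n(G, z) = -4 + (-12)**2 = -4 + 144 = 140)
sqrt(49804 + n(-83, -198)) = sqrt(49804 + 140) = sqrt(49944) = 2*sqrt(12486)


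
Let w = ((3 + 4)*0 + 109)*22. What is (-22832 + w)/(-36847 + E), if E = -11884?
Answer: 20434/48731 ≈ 0.41932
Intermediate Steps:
w = 2398 (w = (7*0 + 109)*22 = (0 + 109)*22 = 109*22 = 2398)
(-22832 + w)/(-36847 + E) = (-22832 + 2398)/(-36847 - 11884) = -20434/(-48731) = -20434*(-1/48731) = 20434/48731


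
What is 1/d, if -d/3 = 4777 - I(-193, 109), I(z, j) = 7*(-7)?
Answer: -1/14478 ≈ -6.9070e-5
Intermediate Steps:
I(z, j) = -49
d = -14478 (d = -3*(4777 - 1*(-49)) = -3*(4777 + 49) = -3*4826 = -14478)
1/d = 1/(-14478) = -1/14478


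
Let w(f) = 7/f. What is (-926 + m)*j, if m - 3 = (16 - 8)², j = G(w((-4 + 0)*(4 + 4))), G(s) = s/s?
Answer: -859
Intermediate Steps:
G(s) = 1
j = 1
m = 67 (m = 3 + (16 - 8)² = 3 + 8² = 3 + 64 = 67)
(-926 + m)*j = (-926 + 67)*1 = -859*1 = -859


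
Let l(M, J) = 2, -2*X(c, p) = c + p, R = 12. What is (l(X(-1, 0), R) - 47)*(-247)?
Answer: 11115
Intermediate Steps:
X(c, p) = -c/2 - p/2 (X(c, p) = -(c + p)/2 = -c/2 - p/2)
(l(X(-1, 0), R) - 47)*(-247) = (2 - 47)*(-247) = -45*(-247) = 11115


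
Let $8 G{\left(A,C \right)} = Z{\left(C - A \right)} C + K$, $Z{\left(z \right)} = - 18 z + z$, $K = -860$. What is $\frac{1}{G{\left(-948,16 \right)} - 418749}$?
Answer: $- \frac{2}{903265} \approx -2.2142 \cdot 10^{-6}$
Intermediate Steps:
$Z{\left(z \right)} = - 17 z$
$G{\left(A,C \right)} = - \frac{215}{2} + \frac{C \left(- 17 C + 17 A\right)}{8}$ ($G{\left(A,C \right)} = \frac{- 17 \left(C - A\right) C - 860}{8} = \frac{\left(- 17 C + 17 A\right) C - 860}{8} = \frac{C \left(- 17 C + 17 A\right) - 860}{8} = \frac{-860 + C \left(- 17 C + 17 A\right)}{8} = - \frac{215}{2} + \frac{C \left(- 17 C + 17 A\right)}{8}$)
$\frac{1}{G{\left(-948,16 \right)} - 418749} = \frac{1}{\left(- \frac{215}{2} + \frac{17}{8} \cdot 16 \left(-948 - 16\right)\right) - 418749} = \frac{1}{\left(- \frac{215}{2} + \frac{17}{8} \cdot 16 \left(-964\right)\right) - 418749} = \frac{1}{\left(- \frac{215}{2} - 32776\right) - 418749} = \frac{1}{- \frac{65767}{2} - 418749} = \frac{1}{- \frac{903265}{2}} = - \frac{2}{903265}$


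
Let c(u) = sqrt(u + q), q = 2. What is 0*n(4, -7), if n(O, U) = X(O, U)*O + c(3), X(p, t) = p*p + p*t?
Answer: 0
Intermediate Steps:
c(u) = sqrt(2 + u) (c(u) = sqrt(u + 2) = sqrt(2 + u))
X(p, t) = p**2 + p*t
n(O, U) = sqrt(5) + O**2*(O + U) (n(O, U) = (O*(O + U))*O + sqrt(2 + 3) = O**2*(O + U) + sqrt(5) = sqrt(5) + O**2*(O + U))
0*n(4, -7) = 0*(sqrt(5) + 4**2*(4 - 7)) = 0*(sqrt(5) + 16*(-3)) = 0*(sqrt(5) - 48) = 0*(-48 + sqrt(5)) = 0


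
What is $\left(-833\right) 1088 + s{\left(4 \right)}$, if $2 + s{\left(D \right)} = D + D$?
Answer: $-906298$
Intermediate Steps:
$s{\left(D \right)} = -2 + 2 D$ ($s{\left(D \right)} = -2 + \left(D + D\right) = -2 + 2 D$)
$\left(-833\right) 1088 + s{\left(4 \right)} = \left(-833\right) 1088 + \left(-2 + 2 \cdot 4\right) = -906304 + \left(-2 + 8\right) = -906304 + 6 = -906298$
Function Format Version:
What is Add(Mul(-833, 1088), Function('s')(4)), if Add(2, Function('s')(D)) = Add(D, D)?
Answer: -906298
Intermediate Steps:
Function('s')(D) = Add(-2, Mul(2, D)) (Function('s')(D) = Add(-2, Add(D, D)) = Add(-2, Mul(2, D)))
Add(Mul(-833, 1088), Function('s')(4)) = Add(Mul(-833, 1088), Add(-2, Mul(2, 4))) = Add(-906304, Add(-2, 8)) = Add(-906304, 6) = -906298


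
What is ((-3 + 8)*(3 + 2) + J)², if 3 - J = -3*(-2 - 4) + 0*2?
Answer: 100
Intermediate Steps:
J = -15 (J = 3 - (-3*(-2 - 4) + 0*2) = 3 - (-3*(-6) + 0) = 3 - (18 + 0) = 3 - 1*18 = 3 - 18 = -15)
((-3 + 8)*(3 + 2) + J)² = ((-3 + 8)*(3 + 2) - 15)² = (5*5 - 15)² = (25 - 15)² = 10² = 100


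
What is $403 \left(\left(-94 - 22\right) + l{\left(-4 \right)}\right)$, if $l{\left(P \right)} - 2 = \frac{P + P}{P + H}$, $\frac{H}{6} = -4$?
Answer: $- \frac{320788}{7} \approx -45827.0$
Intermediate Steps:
$H = -24$ ($H = 6 \left(-4\right) = -24$)
$l{\left(P \right)} = 2 + \frac{2 P}{-24 + P}$ ($l{\left(P \right)} = 2 + \frac{P + P}{P - 24} = 2 + \frac{2 P}{-24 + P}$)
$403 \left(\left(-94 - 22\right) + l{\left(-4 \right)}\right) = 403 \left(\left(-94 - 22\right) + \frac{4 \left(-12 - 4\right)}{-24 - 4}\right) = 403 \left(-116 + 4 \frac{1}{-28} \left(-16\right)\right) = 403 \left(-116 + 4 \left(- \frac{1}{28}\right) \left(-16\right)\right) = 403 \left(-116 + \frac{16}{7}\right) = 403 \left(- \frac{796}{7}\right) = - \frac{320788}{7}$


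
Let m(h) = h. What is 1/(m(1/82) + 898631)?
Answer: 82/73687743 ≈ 1.1128e-6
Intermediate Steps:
1/(m(1/82) + 898631) = 1/(1/82 + 898631) = 1/(73687743/82) = 82/73687743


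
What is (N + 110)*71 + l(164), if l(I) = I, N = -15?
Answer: 6909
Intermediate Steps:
(N + 110)*71 + l(164) = (-15 + 110)*71 + 164 = 95*71 + 164 = 6745 + 164 = 6909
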